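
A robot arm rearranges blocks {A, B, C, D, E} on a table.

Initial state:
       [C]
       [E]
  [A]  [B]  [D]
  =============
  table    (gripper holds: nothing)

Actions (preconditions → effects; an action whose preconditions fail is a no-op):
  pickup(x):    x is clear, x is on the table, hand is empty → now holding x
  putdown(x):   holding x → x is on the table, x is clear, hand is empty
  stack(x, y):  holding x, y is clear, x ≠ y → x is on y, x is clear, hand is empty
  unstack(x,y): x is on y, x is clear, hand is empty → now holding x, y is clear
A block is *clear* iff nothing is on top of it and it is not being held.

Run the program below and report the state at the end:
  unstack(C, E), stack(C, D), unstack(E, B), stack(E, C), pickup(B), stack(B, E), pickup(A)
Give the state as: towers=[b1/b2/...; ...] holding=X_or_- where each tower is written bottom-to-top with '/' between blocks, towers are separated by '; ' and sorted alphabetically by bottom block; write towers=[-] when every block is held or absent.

step 1 (unstack(C, E)): towers=[A; B/E; D] holding=C
step 2 (stack(C, D)): towers=[A; B/E; D/C] holding=-
step 3 (unstack(E, B)): towers=[A; B; D/C] holding=E
step 4 (stack(E, C)): towers=[A; B; D/C/E] holding=-
step 5 (pickup(B)): towers=[A; D/C/E] holding=B
step 6 (stack(B, E)): towers=[A; D/C/E/B] holding=-
step 7 (pickup(A)): towers=[D/C/E/B] holding=A

towers=[D/C/E/B] holding=A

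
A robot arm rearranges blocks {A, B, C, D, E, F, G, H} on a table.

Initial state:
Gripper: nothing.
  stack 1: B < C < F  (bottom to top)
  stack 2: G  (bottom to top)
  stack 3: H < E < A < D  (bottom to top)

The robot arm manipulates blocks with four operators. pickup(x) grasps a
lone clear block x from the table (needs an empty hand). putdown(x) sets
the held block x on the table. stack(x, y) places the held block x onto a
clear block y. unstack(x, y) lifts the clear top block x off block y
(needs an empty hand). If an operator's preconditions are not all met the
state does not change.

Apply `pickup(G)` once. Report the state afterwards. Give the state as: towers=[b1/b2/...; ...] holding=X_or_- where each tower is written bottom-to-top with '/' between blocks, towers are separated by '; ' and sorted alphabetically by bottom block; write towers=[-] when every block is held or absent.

before: towers=[B/C/F; G; H/E/A/D] holding=-
pre[pickup(G)]: clear(G) ok, ontable(G) ok, handempty ok
all met → apply pickup(G)
after:  towers=[B/C/F; H/E/A/D] holding=G

towers=[B/C/F; H/E/A/D] holding=G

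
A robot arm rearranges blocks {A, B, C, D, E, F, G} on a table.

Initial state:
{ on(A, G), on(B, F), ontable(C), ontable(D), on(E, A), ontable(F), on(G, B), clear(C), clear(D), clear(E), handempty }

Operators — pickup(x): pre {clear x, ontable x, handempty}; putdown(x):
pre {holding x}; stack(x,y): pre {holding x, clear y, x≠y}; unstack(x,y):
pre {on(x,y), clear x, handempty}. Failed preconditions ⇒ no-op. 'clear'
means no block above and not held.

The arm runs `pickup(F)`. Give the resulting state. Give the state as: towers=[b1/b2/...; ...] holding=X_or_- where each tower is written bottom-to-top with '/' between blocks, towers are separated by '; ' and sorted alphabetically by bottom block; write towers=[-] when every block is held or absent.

towers=[C; D; F/B/G/A/E] holding=-

before: towers=[C; D; F/B/G/A/E] holding=-
pre[pickup(F)]: clear(F) fail, ontable(F) ok, handempty ok
clear(F) unmet → pickup(F) is a no-op
after:  towers=[C; D; F/B/G/A/E] holding=-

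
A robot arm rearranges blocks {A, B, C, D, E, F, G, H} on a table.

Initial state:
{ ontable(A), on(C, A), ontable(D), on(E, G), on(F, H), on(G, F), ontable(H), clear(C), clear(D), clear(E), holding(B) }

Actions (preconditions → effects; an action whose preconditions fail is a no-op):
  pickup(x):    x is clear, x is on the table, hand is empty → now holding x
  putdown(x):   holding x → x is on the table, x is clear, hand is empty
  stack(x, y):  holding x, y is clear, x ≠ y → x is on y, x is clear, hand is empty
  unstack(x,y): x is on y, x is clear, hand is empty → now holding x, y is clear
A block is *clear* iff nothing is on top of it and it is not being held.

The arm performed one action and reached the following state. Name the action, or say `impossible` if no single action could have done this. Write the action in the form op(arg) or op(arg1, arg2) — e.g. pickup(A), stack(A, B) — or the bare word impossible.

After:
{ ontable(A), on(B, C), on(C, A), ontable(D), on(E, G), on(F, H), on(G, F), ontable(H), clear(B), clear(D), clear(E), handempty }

target: towers=[A/C/B; D; H/F/G/E] holding=-
        putdown(B) → towers=[A/C; B; D; H/F/G/E] holding=-
       stack(B, E) → towers=[A/C; D; H/F/G/E/B] holding=-
       stack(B, D) → towers=[A/C; D/B; H/F/G/E] holding=-
       stack(B, C) → towers=[A/C/B; D; H/F/G/E] holding=-  ← match

stack(B, C)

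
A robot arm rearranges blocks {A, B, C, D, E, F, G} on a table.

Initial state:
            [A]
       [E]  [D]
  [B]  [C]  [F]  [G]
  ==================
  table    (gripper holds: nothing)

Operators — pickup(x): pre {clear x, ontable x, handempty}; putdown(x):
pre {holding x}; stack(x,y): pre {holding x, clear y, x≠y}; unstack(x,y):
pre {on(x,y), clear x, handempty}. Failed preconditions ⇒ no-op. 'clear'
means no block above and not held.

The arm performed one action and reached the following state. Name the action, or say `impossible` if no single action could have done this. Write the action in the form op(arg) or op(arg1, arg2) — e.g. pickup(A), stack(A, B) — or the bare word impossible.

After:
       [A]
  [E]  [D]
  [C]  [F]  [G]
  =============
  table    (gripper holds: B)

target: towers=[C/E; F/D/A; G] holding=B
         pickup(B) → towers=[C/E; F/D/A; G] holding=B  ← match
         pickup(G) → towers=[B; C/E; F/D/A] holding=G
     unstack(A, D) → towers=[B; C/E; F/D; G] holding=A
     unstack(E, C) → towers=[B; C; F/D/A; G] holding=E

pickup(B)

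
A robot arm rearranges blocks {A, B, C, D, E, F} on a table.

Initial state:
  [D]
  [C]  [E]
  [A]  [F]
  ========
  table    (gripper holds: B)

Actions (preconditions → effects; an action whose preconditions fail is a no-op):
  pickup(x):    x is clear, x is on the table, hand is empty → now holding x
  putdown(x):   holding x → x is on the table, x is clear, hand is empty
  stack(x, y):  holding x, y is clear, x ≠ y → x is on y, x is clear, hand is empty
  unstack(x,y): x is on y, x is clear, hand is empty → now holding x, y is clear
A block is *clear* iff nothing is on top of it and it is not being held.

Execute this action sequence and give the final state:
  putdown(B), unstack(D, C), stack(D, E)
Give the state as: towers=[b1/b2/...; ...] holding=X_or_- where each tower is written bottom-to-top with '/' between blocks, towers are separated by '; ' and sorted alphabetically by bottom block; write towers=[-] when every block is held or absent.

towers=[A/C; B; F/E/D] holding=-

step 1 (putdown(B)): towers=[A/C/D; B; F/E] holding=-
step 2 (unstack(D, C)): towers=[A/C; B; F/E] holding=D
step 3 (stack(D, E)): towers=[A/C; B; F/E/D] holding=-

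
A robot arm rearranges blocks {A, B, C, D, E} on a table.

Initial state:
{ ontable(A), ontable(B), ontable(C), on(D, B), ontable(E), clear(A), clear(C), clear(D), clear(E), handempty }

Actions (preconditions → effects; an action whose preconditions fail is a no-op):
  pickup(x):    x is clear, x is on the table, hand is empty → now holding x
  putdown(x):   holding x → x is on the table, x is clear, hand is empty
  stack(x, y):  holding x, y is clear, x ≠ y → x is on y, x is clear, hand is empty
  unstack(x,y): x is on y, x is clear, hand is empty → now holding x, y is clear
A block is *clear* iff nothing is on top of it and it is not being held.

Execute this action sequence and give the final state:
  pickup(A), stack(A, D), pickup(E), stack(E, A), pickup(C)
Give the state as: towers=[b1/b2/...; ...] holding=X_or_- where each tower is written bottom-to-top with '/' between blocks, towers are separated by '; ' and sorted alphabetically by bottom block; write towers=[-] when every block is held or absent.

towers=[B/D/A/E] holding=C

step 1 (pickup(A)): towers=[B/D; C; E] holding=A
step 2 (stack(A, D)): towers=[B/D/A; C; E] holding=-
step 3 (pickup(E)): towers=[B/D/A; C] holding=E
step 4 (stack(E, A)): towers=[B/D/A/E; C] holding=-
step 5 (pickup(C)): towers=[B/D/A/E] holding=C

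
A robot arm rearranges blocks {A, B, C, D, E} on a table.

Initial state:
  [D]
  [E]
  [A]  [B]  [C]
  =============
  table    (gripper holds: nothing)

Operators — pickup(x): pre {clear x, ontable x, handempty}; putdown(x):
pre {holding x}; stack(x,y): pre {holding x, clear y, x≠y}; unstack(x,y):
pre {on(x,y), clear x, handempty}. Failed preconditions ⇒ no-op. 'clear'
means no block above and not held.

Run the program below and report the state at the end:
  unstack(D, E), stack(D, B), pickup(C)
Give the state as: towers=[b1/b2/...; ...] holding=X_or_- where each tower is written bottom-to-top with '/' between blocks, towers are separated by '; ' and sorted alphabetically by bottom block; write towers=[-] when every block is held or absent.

towers=[A/E; B/D] holding=C

step 1 (unstack(D, E)): towers=[A/E; B; C] holding=D
step 2 (stack(D, B)): towers=[A/E; B/D; C] holding=-
step 3 (pickup(C)): towers=[A/E; B/D] holding=C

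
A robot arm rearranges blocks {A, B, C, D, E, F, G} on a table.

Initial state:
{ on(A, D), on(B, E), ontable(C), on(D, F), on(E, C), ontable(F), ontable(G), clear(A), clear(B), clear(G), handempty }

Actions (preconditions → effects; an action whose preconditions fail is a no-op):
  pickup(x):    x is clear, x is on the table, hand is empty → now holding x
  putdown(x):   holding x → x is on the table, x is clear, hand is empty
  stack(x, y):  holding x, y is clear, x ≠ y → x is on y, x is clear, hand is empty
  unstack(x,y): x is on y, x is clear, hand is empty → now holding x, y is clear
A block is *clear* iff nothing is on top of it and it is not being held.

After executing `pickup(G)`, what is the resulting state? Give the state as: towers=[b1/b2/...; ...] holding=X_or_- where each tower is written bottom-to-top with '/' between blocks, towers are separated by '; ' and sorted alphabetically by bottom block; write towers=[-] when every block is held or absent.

towers=[C/E/B; F/D/A] holding=G

before: towers=[C/E/B; F/D/A; G] holding=-
pre[pickup(G)]: clear(G) ✓, ontable(G) ✓, handempty ✓
all met → apply pickup(G)
after:  towers=[C/E/B; F/D/A] holding=G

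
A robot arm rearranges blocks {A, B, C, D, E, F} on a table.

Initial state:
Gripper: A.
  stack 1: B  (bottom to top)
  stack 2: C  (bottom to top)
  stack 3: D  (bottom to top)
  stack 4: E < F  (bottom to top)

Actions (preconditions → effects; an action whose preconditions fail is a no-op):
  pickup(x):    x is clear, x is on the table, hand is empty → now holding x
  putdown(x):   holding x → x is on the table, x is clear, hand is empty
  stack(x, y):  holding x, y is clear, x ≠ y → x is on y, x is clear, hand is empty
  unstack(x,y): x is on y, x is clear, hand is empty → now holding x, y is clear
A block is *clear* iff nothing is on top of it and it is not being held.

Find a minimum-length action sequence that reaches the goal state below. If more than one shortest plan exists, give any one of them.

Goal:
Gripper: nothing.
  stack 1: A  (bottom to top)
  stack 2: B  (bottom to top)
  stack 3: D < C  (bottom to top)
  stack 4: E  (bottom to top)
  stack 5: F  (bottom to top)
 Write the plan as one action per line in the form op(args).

step 1 (putdown(A)): towers=[A; B; C; D; E/F] holding=-
step 2 (unstack(F, E)): towers=[A; B; C; D; E] holding=F
step 3 (putdown(F)): towers=[A; B; C; D; E; F] holding=-
step 4 (pickup(C)): towers=[A; B; D; E; F] holding=C
step 5 (stack(C, D)): towers=[A; B; D/C; E; F] holding=-
goal check: towers=[A; B; D/C; E; F] holding=- — reached (length 5, optimal by BFS)

putdown(A)
unstack(F, E)
putdown(F)
pickup(C)
stack(C, D)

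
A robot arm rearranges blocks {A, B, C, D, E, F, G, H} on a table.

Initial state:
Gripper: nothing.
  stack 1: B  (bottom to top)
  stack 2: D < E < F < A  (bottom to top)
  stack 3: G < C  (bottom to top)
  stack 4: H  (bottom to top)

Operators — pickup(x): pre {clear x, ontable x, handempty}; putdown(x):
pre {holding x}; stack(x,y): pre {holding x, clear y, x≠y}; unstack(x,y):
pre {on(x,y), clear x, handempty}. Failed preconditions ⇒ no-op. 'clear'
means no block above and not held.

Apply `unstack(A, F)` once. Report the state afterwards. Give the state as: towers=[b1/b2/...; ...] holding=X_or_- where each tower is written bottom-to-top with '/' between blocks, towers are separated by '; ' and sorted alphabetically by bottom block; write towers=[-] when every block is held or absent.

before: towers=[B; D/E/F/A; G/C; H] holding=-
pre[unstack(A, F)]: on(A,F) ok, clear(A) ok, handempty ok
all met → apply unstack(A, F)
after:  towers=[B; D/E/F; G/C; H] holding=A

towers=[B; D/E/F; G/C; H] holding=A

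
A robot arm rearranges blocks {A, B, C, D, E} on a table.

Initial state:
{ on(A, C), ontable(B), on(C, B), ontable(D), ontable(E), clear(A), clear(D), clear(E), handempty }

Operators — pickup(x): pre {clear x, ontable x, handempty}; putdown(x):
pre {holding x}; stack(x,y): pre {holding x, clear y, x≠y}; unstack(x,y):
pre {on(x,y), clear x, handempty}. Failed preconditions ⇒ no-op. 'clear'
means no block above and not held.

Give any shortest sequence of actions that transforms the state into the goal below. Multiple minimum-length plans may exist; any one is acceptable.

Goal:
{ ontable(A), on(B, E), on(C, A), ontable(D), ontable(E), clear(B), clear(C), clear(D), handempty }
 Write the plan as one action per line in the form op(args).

step 1 (unstack(A, C)): towers=[B/C; D; E] holding=A
step 2 (putdown(A)): towers=[A; B/C; D; E] holding=-
step 3 (unstack(C, B)): towers=[A; B; D; E] holding=C
step 4 (stack(C, A)): towers=[A/C; B; D; E] holding=-
step 5 (pickup(B)): towers=[A/C; D; E] holding=B
step 6 (stack(B, E)): towers=[A/C; D; E/B] holding=-
goal check: towers=[A/C; D; E/B] holding=- — reached (length 6, optimal by BFS)

unstack(A, C)
putdown(A)
unstack(C, B)
stack(C, A)
pickup(B)
stack(B, E)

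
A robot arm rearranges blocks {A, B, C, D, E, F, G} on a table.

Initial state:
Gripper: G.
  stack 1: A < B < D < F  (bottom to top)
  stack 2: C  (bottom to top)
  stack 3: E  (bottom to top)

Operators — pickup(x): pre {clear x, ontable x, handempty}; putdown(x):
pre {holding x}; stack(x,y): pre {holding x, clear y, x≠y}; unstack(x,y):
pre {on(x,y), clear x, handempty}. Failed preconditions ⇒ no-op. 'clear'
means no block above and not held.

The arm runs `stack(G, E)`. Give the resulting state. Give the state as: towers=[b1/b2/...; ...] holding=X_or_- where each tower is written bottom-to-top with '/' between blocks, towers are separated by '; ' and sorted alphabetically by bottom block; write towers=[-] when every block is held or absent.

towers=[A/B/D/F; C; E/G] holding=-

before: towers=[A/B/D/F; C; E] holding=G
pre[stack(G, E)]: holding(G) ok, clear(E) ok, G≠E ok
all met → apply stack(G, E)
after:  towers=[A/B/D/F; C; E/G] holding=-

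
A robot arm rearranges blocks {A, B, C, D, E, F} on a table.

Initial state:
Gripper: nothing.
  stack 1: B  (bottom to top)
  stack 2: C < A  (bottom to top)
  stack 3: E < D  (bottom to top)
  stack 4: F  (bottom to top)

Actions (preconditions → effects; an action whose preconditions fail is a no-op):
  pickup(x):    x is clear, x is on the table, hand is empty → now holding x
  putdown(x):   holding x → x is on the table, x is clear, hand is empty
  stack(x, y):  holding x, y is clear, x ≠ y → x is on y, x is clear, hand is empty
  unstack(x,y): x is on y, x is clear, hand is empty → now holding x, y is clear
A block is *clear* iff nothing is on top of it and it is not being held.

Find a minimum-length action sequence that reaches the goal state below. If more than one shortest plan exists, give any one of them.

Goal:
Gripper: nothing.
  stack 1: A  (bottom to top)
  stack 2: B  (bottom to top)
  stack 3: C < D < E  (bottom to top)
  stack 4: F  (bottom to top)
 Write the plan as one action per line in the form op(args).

unstack(A, C)
putdown(A)
unstack(D, E)
stack(D, C)
pickup(E)
stack(E, D)

step 1 (unstack(A, C)): towers=[B; C; E/D; F] holding=A
step 2 (putdown(A)): towers=[A; B; C; E/D; F] holding=-
step 3 (unstack(D, E)): towers=[A; B; C; E; F] holding=D
step 4 (stack(D, C)): towers=[A; B; C/D; E; F] holding=-
step 5 (pickup(E)): towers=[A; B; C/D; F] holding=E
step 6 (stack(E, D)): towers=[A; B; C/D/E; F] holding=-
goal check: towers=[A; B; C/D/E; F] holding=- — reached (length 6, optimal by BFS)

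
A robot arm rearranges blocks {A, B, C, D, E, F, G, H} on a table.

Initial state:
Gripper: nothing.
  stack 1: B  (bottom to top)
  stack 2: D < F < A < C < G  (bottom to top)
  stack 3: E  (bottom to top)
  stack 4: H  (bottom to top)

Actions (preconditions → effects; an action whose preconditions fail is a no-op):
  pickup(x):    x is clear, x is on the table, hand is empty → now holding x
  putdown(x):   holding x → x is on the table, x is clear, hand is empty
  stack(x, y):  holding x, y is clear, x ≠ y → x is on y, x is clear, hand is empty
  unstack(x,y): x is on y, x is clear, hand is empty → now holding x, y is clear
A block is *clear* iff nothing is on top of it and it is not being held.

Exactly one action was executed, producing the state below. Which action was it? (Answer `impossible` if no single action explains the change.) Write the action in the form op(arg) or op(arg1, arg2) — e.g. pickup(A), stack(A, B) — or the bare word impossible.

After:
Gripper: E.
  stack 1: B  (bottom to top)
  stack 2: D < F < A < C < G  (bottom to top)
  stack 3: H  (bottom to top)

pickup(E)

target: towers=[B; D/F/A/C/G; H] holding=E
     unstack(G, C) → towers=[B; D/F/A/C; E; H] holding=G
         pickup(E) → towers=[B; D/F/A/C/G; H] holding=E  ← match
         pickup(H) → towers=[B; D/F/A/C/G; E] holding=H
         pickup(B) → towers=[D/F/A/C/G; E; H] holding=B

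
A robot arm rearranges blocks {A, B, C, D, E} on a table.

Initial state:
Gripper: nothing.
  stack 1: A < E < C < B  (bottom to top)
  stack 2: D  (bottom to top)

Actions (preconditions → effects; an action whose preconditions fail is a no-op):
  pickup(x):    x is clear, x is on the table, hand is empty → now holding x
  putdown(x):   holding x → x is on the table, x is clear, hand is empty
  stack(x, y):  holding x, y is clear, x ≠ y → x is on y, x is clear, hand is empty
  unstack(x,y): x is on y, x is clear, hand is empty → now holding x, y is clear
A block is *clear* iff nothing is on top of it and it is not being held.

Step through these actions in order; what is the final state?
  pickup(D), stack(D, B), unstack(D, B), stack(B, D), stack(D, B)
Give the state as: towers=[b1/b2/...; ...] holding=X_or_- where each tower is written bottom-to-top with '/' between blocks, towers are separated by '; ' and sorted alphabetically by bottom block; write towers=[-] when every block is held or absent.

step 1 (pickup(D)): towers=[A/E/C/B] holding=D
step 2 (stack(D, B)): towers=[A/E/C/B/D] holding=-
step 3 (unstack(D, B)): towers=[A/E/C/B] holding=D
step 4 (stack(B, D)) [no-op]: towers=[A/E/C/B] holding=D
step 5 (stack(D, B)): towers=[A/E/C/B/D] holding=-

towers=[A/E/C/B/D] holding=-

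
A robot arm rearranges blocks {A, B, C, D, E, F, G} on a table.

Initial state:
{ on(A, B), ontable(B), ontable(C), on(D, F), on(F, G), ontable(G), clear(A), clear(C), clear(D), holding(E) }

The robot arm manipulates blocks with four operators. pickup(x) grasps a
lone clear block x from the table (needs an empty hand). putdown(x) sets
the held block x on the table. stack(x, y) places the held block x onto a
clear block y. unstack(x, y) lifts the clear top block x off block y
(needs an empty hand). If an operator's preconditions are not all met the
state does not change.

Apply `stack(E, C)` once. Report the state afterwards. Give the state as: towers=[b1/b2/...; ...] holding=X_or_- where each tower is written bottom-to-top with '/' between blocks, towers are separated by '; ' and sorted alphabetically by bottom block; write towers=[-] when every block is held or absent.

towers=[B/A; C/E; G/F/D] holding=-

before: towers=[B/A; C; G/F/D] holding=E
pre[stack(E, C)]: holding(E) ok, clear(C) ok, E≠C ok
all met → apply stack(E, C)
after:  towers=[B/A; C/E; G/F/D] holding=-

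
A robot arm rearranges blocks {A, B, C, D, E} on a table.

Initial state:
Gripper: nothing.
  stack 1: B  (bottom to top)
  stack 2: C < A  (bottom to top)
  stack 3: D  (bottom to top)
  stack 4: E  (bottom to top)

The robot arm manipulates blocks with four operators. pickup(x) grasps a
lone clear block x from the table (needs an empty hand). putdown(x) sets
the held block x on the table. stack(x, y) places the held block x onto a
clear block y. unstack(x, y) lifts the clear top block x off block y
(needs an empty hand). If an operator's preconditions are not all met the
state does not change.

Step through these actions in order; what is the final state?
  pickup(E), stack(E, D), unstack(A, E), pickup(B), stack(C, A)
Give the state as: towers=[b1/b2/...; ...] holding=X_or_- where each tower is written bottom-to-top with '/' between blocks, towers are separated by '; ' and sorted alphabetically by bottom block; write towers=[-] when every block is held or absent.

towers=[C/A; D/E] holding=B

step 1 (pickup(E)): towers=[B; C/A; D] holding=E
step 2 (stack(E, D)): towers=[B; C/A; D/E] holding=-
step 3 (unstack(A, E)) [no-op]: towers=[B; C/A; D/E] holding=-
step 4 (pickup(B)): towers=[C/A; D/E] holding=B
step 5 (stack(C, A)) [no-op]: towers=[C/A; D/E] holding=B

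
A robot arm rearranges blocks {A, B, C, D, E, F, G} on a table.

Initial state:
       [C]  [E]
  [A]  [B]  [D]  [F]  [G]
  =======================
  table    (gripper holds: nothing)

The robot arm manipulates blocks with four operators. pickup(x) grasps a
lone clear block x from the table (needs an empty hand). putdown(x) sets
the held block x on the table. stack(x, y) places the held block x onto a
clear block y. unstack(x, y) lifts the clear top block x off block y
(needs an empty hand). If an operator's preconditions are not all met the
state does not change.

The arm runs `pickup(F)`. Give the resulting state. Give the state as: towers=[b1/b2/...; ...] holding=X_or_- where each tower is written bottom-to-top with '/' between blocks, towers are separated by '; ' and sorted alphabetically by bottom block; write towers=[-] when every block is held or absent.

towers=[A; B/C; D/E; G] holding=F

before: towers=[A; B/C; D/E; F; G] holding=-
pre[pickup(F)]: clear(F) ok, ontable(F) ok, handempty ok
all met → apply pickup(F)
after:  towers=[A; B/C; D/E; G] holding=F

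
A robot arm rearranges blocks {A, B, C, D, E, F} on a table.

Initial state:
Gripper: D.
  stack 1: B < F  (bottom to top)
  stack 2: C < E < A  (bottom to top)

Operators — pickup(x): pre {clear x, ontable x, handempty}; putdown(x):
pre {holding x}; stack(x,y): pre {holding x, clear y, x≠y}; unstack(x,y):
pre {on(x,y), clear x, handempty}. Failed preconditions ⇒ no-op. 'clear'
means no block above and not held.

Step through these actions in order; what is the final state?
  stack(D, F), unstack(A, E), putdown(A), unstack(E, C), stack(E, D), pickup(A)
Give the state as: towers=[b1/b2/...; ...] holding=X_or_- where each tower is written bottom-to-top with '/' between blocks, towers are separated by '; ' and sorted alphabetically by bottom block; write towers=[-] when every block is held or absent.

towers=[B/F/D/E; C] holding=A

step 1 (stack(D, F)): towers=[B/F/D; C/E/A] holding=-
step 2 (unstack(A, E)): towers=[B/F/D; C/E] holding=A
step 3 (putdown(A)): towers=[A; B/F/D; C/E] holding=-
step 4 (unstack(E, C)): towers=[A; B/F/D; C] holding=E
step 5 (stack(E, D)): towers=[A; B/F/D/E; C] holding=-
step 6 (pickup(A)): towers=[B/F/D/E; C] holding=A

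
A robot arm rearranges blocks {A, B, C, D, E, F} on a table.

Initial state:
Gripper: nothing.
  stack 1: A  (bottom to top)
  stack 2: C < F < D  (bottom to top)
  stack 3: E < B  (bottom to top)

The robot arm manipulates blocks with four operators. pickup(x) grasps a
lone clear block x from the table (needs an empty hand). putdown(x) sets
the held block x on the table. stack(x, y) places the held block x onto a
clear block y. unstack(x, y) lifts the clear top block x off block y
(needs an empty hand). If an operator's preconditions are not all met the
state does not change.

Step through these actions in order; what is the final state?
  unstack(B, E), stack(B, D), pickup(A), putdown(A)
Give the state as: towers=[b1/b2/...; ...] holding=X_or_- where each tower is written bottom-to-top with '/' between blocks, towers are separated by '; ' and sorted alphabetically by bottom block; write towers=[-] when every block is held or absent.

step 1 (unstack(B, E)): towers=[A; C/F/D; E] holding=B
step 2 (stack(B, D)): towers=[A; C/F/D/B; E] holding=-
step 3 (pickup(A)): towers=[C/F/D/B; E] holding=A
step 4 (putdown(A)): towers=[A; C/F/D/B; E] holding=-

towers=[A; C/F/D/B; E] holding=-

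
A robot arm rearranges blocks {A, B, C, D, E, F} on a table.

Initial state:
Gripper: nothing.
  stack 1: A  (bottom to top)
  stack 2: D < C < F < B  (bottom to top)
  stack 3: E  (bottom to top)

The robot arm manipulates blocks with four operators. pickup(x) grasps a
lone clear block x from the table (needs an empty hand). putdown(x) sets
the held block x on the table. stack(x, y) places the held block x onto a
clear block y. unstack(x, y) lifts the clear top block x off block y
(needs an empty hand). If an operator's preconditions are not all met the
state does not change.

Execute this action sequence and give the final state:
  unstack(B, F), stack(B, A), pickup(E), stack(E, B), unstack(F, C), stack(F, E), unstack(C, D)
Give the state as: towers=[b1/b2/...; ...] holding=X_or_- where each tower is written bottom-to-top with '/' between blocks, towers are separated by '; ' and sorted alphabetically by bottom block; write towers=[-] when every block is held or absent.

towers=[A/B/E/F; D] holding=C

step 1 (unstack(B, F)): towers=[A; D/C/F; E] holding=B
step 2 (stack(B, A)): towers=[A/B; D/C/F; E] holding=-
step 3 (pickup(E)): towers=[A/B; D/C/F] holding=E
step 4 (stack(E, B)): towers=[A/B/E; D/C/F] holding=-
step 5 (unstack(F, C)): towers=[A/B/E; D/C] holding=F
step 6 (stack(F, E)): towers=[A/B/E/F; D/C] holding=-
step 7 (unstack(C, D)): towers=[A/B/E/F; D] holding=C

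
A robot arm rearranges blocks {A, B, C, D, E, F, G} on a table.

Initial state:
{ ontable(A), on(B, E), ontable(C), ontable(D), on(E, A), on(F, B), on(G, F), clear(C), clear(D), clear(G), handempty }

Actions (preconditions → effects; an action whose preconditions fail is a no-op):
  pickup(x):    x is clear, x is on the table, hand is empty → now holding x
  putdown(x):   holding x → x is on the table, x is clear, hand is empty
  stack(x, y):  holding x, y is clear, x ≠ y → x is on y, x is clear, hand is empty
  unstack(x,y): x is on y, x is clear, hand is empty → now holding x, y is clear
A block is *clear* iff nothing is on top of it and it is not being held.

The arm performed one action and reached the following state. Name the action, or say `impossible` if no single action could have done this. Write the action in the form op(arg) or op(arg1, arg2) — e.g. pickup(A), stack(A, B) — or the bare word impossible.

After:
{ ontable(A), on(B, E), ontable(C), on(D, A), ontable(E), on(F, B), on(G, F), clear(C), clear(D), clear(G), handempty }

impossible

target: towers=[A/D; C; E/B/F/G] holding=-
     unstack(G, F) → towers=[A/E/B/F; C; D] holding=G
         pickup(D) → towers=[A/E/B/F/G; C] holding=D
         pickup(C) → towers=[A/E/B/F/G; D] holding=C
none of the 3 applicable actions match → impossible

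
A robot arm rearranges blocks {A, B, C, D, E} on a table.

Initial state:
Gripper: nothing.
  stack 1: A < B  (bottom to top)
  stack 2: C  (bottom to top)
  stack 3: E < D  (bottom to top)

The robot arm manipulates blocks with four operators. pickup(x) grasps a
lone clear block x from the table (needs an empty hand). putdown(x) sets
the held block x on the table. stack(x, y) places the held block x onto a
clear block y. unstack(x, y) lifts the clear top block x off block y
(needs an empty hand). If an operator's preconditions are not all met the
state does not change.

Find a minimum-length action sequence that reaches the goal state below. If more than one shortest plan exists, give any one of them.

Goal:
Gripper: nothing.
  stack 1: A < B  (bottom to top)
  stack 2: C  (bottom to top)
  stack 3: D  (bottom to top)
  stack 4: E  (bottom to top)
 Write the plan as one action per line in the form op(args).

unstack(D, E)
putdown(D)

step 1 (unstack(D, E)): towers=[A/B; C; E] holding=D
step 2 (putdown(D)): towers=[A/B; C; D; E] holding=-
goal check: towers=[A/B; C; D; E] holding=- — reached (length 2, optimal by BFS)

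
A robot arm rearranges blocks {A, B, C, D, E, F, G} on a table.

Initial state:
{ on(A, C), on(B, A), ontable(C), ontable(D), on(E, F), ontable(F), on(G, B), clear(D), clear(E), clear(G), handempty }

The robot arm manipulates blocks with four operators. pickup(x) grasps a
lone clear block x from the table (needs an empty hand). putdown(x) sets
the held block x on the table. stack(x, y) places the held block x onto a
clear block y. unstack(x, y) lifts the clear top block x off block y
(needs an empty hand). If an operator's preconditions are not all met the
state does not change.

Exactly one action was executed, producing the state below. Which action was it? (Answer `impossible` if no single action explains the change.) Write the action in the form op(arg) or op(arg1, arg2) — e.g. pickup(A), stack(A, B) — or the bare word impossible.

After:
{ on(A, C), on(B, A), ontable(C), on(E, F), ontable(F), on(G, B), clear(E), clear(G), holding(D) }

target: towers=[C/A/B/G; F/E] holding=D
     unstack(G, B) → towers=[C/A/B; D; F/E] holding=G
         pickup(D) → towers=[C/A/B/G; F/E] holding=D  ← match
     unstack(E, F) → towers=[C/A/B/G; D; F] holding=E

pickup(D)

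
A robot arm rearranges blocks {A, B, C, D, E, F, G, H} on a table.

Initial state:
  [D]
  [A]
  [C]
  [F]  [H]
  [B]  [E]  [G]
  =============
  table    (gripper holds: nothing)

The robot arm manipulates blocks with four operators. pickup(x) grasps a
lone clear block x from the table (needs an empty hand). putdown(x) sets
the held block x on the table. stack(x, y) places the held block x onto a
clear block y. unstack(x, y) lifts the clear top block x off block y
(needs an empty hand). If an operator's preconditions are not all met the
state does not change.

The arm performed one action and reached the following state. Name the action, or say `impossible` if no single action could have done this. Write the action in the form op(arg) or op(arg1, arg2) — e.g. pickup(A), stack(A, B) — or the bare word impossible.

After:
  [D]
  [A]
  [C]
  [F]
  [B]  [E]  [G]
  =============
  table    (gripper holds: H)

unstack(H, E)

target: towers=[B/F/C/A/D; E; G] holding=H
         pickup(G) → towers=[B/F/C/A/D; E/H] holding=G
     unstack(H, E) → towers=[B/F/C/A/D; E; G] holding=H  ← match
     unstack(D, A) → towers=[B/F/C/A; E/H; G] holding=D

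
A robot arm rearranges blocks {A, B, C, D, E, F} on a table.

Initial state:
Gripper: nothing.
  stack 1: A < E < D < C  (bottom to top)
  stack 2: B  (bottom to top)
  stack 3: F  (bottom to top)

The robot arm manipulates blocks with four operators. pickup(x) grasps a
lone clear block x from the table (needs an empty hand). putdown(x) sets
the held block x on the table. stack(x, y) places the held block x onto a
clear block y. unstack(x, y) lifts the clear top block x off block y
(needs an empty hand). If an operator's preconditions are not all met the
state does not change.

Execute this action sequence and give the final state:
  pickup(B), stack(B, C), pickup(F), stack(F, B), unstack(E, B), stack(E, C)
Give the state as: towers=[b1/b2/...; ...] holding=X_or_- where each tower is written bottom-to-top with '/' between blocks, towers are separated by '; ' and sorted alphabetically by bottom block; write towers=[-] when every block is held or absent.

step 1 (pickup(B)): towers=[A/E/D/C; F] holding=B
step 2 (stack(B, C)): towers=[A/E/D/C/B; F] holding=-
step 3 (pickup(F)): towers=[A/E/D/C/B] holding=F
step 4 (stack(F, B)): towers=[A/E/D/C/B/F] holding=-
step 5 (unstack(E, B)) [no-op]: towers=[A/E/D/C/B/F] holding=-
step 6 (stack(E, C)) [no-op]: towers=[A/E/D/C/B/F] holding=-

towers=[A/E/D/C/B/F] holding=-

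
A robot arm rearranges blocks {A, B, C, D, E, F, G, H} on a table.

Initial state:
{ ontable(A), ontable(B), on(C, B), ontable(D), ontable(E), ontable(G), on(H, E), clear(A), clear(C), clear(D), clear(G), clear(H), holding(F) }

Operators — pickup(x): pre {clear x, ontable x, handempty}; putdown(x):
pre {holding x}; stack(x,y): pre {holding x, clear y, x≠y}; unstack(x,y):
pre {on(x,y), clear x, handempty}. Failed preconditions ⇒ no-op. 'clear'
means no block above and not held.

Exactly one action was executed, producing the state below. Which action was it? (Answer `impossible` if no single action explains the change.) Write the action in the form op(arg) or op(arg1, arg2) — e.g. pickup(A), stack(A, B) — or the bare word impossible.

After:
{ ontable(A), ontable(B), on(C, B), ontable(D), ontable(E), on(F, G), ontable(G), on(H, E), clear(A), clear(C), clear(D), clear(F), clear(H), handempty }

stack(F, G)

target: towers=[A; B/C; D; E/H; G/F] holding=-
        putdown(F) → towers=[A; B/C; D; E/H; F; G] holding=-
       stack(F, G) → towers=[A; B/C; D; E/H; G/F] holding=-  ← match
       stack(F, A) → towers=[A/F; B/C; D; E/H; G] holding=-
       stack(F, H) → towers=[A; B/C; D; E/H/F; G] holding=-
       stack(F, D) → towers=[A; B/C; D/F; E/H; G] holding=-
       stack(F, C) → towers=[A; B/C/F; D; E/H; G] holding=-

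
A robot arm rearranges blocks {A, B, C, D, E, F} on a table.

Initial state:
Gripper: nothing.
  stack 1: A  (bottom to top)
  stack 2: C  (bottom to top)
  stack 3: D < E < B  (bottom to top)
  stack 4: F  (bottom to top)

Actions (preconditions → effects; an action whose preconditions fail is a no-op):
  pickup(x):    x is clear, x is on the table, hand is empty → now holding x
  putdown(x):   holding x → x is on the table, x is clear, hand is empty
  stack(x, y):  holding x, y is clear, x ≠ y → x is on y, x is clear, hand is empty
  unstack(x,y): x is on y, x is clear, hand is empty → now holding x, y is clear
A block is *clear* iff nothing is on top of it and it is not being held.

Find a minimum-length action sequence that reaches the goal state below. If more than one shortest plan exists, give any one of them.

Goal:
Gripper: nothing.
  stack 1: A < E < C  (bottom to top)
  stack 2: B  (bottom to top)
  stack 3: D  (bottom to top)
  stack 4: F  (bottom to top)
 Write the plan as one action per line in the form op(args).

unstack(B, E)
putdown(B)
unstack(E, D)
stack(E, A)
pickup(C)
stack(C, E)

step 1 (unstack(B, E)): towers=[A; C; D/E; F] holding=B
step 2 (putdown(B)): towers=[A; B; C; D/E; F] holding=-
step 3 (unstack(E, D)): towers=[A; B; C; D; F] holding=E
step 4 (stack(E, A)): towers=[A/E; B; C; D; F] holding=-
step 5 (pickup(C)): towers=[A/E; B; D; F] holding=C
step 6 (stack(C, E)): towers=[A/E/C; B; D; F] holding=-
goal check: towers=[A/E/C; B; D; F] holding=- — reached (length 6, optimal by BFS)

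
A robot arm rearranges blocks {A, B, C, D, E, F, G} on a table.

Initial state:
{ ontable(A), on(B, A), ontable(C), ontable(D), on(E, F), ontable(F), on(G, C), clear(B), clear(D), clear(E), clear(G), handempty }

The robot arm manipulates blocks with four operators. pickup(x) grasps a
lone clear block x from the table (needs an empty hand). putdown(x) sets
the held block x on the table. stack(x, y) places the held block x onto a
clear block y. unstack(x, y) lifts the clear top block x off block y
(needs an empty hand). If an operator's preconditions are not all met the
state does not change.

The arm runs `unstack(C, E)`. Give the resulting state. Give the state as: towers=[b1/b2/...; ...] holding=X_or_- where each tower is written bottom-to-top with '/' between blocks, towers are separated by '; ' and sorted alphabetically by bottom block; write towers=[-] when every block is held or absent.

before: towers=[A/B; C/G; D; F/E] holding=-
pre[unstack(C, E)]: on(C,E) no, clear(C) no, handempty yes
on(C,E), clear(C) unmet → unstack(C, E) is a no-op
after:  towers=[A/B; C/G; D; F/E] holding=-

towers=[A/B; C/G; D; F/E] holding=-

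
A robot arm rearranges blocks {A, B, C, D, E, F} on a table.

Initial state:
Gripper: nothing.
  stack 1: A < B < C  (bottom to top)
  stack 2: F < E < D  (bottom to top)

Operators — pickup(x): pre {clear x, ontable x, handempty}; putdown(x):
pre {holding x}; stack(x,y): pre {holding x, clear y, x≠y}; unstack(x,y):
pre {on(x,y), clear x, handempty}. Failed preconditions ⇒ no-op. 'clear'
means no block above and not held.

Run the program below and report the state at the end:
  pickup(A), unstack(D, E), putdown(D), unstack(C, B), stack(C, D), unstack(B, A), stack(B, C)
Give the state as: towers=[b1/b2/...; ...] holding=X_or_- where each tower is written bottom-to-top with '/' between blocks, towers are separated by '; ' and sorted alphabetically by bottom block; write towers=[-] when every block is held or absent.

towers=[A; D/C/B; F/E] holding=-

step 1 (pickup(A)) [no-op]: towers=[A/B/C; F/E/D] holding=-
step 2 (unstack(D, E)): towers=[A/B/C; F/E] holding=D
step 3 (putdown(D)): towers=[A/B/C; D; F/E] holding=-
step 4 (unstack(C, B)): towers=[A/B; D; F/E] holding=C
step 5 (stack(C, D)): towers=[A/B; D/C; F/E] holding=-
step 6 (unstack(B, A)): towers=[A; D/C; F/E] holding=B
step 7 (stack(B, C)): towers=[A; D/C/B; F/E] holding=-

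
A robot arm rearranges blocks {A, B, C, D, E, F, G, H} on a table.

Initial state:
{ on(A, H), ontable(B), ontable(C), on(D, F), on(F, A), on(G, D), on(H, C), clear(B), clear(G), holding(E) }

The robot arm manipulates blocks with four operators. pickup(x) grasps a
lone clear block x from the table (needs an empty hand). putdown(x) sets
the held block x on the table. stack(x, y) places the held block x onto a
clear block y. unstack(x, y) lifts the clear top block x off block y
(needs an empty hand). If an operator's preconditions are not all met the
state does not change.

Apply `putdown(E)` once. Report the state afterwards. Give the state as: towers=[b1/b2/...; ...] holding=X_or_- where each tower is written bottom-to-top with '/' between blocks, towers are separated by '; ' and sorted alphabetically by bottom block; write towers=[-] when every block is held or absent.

before: towers=[B; C/H/A/F/D/G] holding=E
pre[putdown(E)]: holding(E) ✓
all met → apply putdown(E)
after:  towers=[B; C/H/A/F/D/G; E] holding=-

towers=[B; C/H/A/F/D/G; E] holding=-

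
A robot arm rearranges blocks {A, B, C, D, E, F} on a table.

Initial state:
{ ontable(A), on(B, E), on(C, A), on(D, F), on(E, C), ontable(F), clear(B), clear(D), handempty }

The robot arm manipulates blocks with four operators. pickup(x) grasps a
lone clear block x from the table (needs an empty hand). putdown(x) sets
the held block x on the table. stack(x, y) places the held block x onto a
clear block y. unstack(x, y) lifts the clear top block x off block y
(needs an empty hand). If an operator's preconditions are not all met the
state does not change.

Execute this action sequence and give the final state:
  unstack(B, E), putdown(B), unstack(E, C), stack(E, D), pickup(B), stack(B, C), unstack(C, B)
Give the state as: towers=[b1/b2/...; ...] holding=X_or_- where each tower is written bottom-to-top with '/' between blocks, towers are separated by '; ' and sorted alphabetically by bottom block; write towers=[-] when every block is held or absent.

step 1 (unstack(B, E)): towers=[A/C/E; F/D] holding=B
step 2 (putdown(B)): towers=[A/C/E; B; F/D] holding=-
step 3 (unstack(E, C)): towers=[A/C; B; F/D] holding=E
step 4 (stack(E, D)): towers=[A/C; B; F/D/E] holding=-
step 5 (pickup(B)): towers=[A/C; F/D/E] holding=B
step 6 (stack(B, C)): towers=[A/C/B; F/D/E] holding=-
step 7 (unstack(C, B)) [no-op]: towers=[A/C/B; F/D/E] holding=-

towers=[A/C/B; F/D/E] holding=-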